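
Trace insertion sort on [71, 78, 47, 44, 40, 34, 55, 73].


Initial: [71, 78, 47, 44, 40, 34, 55, 73]
Insert 78: [71, 78, 47, 44, 40, 34, 55, 73]
Insert 47: [47, 71, 78, 44, 40, 34, 55, 73]
Insert 44: [44, 47, 71, 78, 40, 34, 55, 73]
Insert 40: [40, 44, 47, 71, 78, 34, 55, 73]
Insert 34: [34, 40, 44, 47, 71, 78, 55, 73]
Insert 55: [34, 40, 44, 47, 55, 71, 78, 73]
Insert 73: [34, 40, 44, 47, 55, 71, 73, 78]

Sorted: [34, 40, 44, 47, 55, 71, 73, 78]


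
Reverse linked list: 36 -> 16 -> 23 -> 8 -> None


Step 1: curr=36, set curr.next=prev(None) | reversed so far: 36
Step 2: curr=16, set curr.next=prev(36) | reversed so far: 16 -> 36
Step 3: curr=23, set curr.next=prev(16) | reversed so far: 23 -> 16 -> 36
Step 4: curr=8, set curr.next=prev(23) | reversed so far: 8 -> 23 -> 16 -> 36

8 -> 23 -> 16 -> 36 -> None


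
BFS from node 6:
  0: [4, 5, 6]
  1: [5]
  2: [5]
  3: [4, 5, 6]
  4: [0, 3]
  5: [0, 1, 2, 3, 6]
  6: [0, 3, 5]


Visit 6, enqueue [0, 3, 5]
Visit 0, enqueue [4]
Visit 3, enqueue []
Visit 5, enqueue [1, 2]
Visit 4, enqueue []
Visit 1, enqueue []
Visit 2, enqueue []

BFS order: [6, 0, 3, 5, 4, 1, 2]


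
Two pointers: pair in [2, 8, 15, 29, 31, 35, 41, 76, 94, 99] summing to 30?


lo=0(2)+hi=9(99)=101
lo=0(2)+hi=8(94)=96
lo=0(2)+hi=7(76)=78
lo=0(2)+hi=6(41)=43
lo=0(2)+hi=5(35)=37
lo=0(2)+hi=4(31)=33
lo=0(2)+hi=3(29)=31
lo=0(2)+hi=2(15)=17
lo=1(8)+hi=2(15)=23

No pair found


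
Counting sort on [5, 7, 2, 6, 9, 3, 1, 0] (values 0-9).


Input: [5, 7, 2, 6, 9, 3, 1, 0]
Counts: [1, 1, 1, 1, 0, 1, 1, 1, 0, 1]

Sorted: [0, 1, 2, 3, 5, 6, 7, 9]


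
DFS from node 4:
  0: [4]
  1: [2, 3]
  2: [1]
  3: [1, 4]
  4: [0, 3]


Visit 4, push [3, 0]
Visit 0, push []
Visit 3, push [1]
Visit 1, push [2]
Visit 2, push []

DFS order: [4, 0, 3, 1, 2]


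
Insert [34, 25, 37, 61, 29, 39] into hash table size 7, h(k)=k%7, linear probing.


Insert 34: h=6 -> slot 6
Insert 25: h=4 -> slot 4
Insert 37: h=2 -> slot 2
Insert 61: h=5 -> slot 5
Insert 29: h=1 -> slot 1
Insert 39: h=4, 3 probes -> slot 0

Table: [39, 29, 37, None, 25, 61, 34]


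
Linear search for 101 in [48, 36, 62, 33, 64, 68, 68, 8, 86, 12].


i=0: 48!=101
i=1: 36!=101
i=2: 62!=101
i=3: 33!=101
i=4: 64!=101
i=5: 68!=101
i=6: 68!=101
i=7: 8!=101
i=8: 86!=101
i=9: 12!=101

Not found, 10 comps


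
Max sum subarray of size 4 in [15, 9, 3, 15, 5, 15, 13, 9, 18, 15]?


[0:4]: 42
[1:5]: 32
[2:6]: 38
[3:7]: 48
[4:8]: 42
[5:9]: 55
[6:10]: 55

Max: 55 at [5:9]


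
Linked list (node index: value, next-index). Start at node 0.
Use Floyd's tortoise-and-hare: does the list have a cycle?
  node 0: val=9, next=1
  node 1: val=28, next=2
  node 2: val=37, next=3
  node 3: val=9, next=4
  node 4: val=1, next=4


Floyd's tortoise (slow, +1) and hare (fast, +2):
  init: slow=0, fast=0
  step 1: slow=1, fast=2
  step 2: slow=2, fast=4
  step 3: slow=3, fast=4
  step 4: slow=4, fast=4
  slow == fast at node 4: cycle detected

Cycle: yes


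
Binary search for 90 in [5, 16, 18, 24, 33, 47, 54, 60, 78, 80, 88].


Step 1: lo=0, hi=10, mid=5, val=47
Step 2: lo=6, hi=10, mid=8, val=78
Step 3: lo=9, hi=10, mid=9, val=80
Step 4: lo=10, hi=10, mid=10, val=88

Not found


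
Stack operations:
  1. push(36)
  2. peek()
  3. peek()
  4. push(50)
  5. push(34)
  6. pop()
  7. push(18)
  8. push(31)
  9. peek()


push(36) -> [36]
peek()->36
peek()->36
push(50) -> [36, 50]
push(34) -> [36, 50, 34]
pop()->34, [36, 50]
push(18) -> [36, 50, 18]
push(31) -> [36, 50, 18, 31]
peek()->31

Final stack: [36, 50, 18, 31]


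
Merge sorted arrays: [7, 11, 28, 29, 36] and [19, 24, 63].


Take 7 from A
Take 11 from A
Take 19 from B
Take 24 from B
Take 28 from A
Take 29 from A
Take 36 from A

Merged: [7, 11, 19, 24, 28, 29, 36, 63]


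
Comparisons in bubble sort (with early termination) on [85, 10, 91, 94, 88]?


Algorithm: bubble sort (with early termination)
Input: [85, 10, 91, 94, 88]
Sorted: [10, 85, 88, 91, 94]

9


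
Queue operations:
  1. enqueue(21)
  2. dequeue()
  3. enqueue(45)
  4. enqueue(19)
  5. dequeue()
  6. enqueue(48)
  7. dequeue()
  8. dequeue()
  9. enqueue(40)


enqueue(21) -> [21]
dequeue()->21, []
enqueue(45) -> [45]
enqueue(19) -> [45, 19]
dequeue()->45, [19]
enqueue(48) -> [19, 48]
dequeue()->19, [48]
dequeue()->48, []
enqueue(40) -> [40]

Final queue: [40]


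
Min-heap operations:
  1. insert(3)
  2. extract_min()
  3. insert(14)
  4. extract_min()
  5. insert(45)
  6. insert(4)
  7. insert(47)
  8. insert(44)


insert(3) -> [3]
extract_min()->3, []
insert(14) -> [14]
extract_min()->14, []
insert(45) -> [45]
insert(4) -> [4, 45]
insert(47) -> [4, 45, 47]
insert(44) -> [4, 44, 47, 45]

Final heap: [4, 44, 47, 45]


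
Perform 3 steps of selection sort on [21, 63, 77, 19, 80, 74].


Initial: [21, 63, 77, 19, 80, 74]
Step 1: min=19 at 3
  Swap: [19, 63, 77, 21, 80, 74]
Step 2: min=21 at 3
  Swap: [19, 21, 77, 63, 80, 74]
Step 3: min=63 at 3
  Swap: [19, 21, 63, 77, 80, 74]

After 3 steps: [19, 21, 63, 77, 80, 74]


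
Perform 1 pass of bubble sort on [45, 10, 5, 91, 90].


Initial: [45, 10, 5, 91, 90]
Pass 1: [10, 5, 45, 90, 91] (3 swaps)

After 1 pass: [10, 5, 45, 90, 91]


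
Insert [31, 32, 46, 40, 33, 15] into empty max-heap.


Insert 31: [31]
Insert 32: [32, 31]
Insert 46: [46, 31, 32]
Insert 40: [46, 40, 32, 31]
Insert 33: [46, 40, 32, 31, 33]
Insert 15: [46, 40, 32, 31, 33, 15]

Final heap: [46, 40, 32, 31, 33, 15]


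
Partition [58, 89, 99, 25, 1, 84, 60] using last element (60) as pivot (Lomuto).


Pivot: 60
  58 <= 60: advance i (no swap)
  25 <= 60: swap -> [58, 25, 99, 89, 1, 84, 60]
  1 <= 60: swap -> [58, 25, 1, 89, 99, 84, 60]
Place pivot at 3: [58, 25, 1, 60, 99, 84, 89]

Partitioned: [58, 25, 1, 60, 99, 84, 89]


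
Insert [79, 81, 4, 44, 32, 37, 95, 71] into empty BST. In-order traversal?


Insert 79: root
Insert 81: R from 79
Insert 4: L from 79
Insert 44: L from 79 -> R from 4
Insert 32: L from 79 -> R from 4 -> L from 44
Insert 37: L from 79 -> R from 4 -> L from 44 -> R from 32
Insert 95: R from 79 -> R from 81
Insert 71: L from 79 -> R from 4 -> R from 44

In-order: [4, 32, 37, 44, 71, 79, 81, 95]


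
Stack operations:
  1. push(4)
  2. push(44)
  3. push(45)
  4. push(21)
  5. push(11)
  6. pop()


push(4) -> [4]
push(44) -> [4, 44]
push(45) -> [4, 44, 45]
push(21) -> [4, 44, 45, 21]
push(11) -> [4, 44, 45, 21, 11]
pop()->11, [4, 44, 45, 21]

Final stack: [4, 44, 45, 21]


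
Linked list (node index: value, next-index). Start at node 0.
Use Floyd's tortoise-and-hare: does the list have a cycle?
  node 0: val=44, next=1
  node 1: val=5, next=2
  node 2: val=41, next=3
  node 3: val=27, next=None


Floyd's tortoise (slow, +1) and hare (fast, +2):
  init: slow=0, fast=0
  step 1: slow=1, fast=2
  step 2: fast 2->3->None, no cycle

Cycle: no


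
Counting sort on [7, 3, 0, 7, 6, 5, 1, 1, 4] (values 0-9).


Input: [7, 3, 0, 7, 6, 5, 1, 1, 4]
Counts: [1, 2, 0, 1, 1, 1, 1, 2, 0, 0]

Sorted: [0, 1, 1, 3, 4, 5, 6, 7, 7]


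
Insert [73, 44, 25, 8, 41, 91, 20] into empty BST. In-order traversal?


Insert 73: root
Insert 44: L from 73
Insert 25: L from 73 -> L from 44
Insert 8: L from 73 -> L from 44 -> L from 25
Insert 41: L from 73 -> L from 44 -> R from 25
Insert 91: R from 73
Insert 20: L from 73 -> L from 44 -> L from 25 -> R from 8

In-order: [8, 20, 25, 41, 44, 73, 91]


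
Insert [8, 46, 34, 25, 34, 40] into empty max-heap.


Insert 8: [8]
Insert 46: [46, 8]
Insert 34: [46, 8, 34]
Insert 25: [46, 25, 34, 8]
Insert 34: [46, 34, 34, 8, 25]
Insert 40: [46, 34, 40, 8, 25, 34]

Final heap: [46, 34, 40, 8, 25, 34]


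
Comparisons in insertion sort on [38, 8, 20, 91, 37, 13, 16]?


Algorithm: insertion sort
Input: [38, 8, 20, 91, 37, 13, 16]
Sorted: [8, 13, 16, 20, 37, 38, 91]

17


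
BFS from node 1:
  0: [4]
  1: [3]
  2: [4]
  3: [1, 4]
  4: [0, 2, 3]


Visit 1, enqueue [3]
Visit 3, enqueue [4]
Visit 4, enqueue [0, 2]
Visit 0, enqueue []
Visit 2, enqueue []

BFS order: [1, 3, 4, 0, 2]


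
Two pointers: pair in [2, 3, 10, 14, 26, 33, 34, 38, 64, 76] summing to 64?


lo=0(2)+hi=9(76)=78
lo=0(2)+hi=8(64)=66
lo=0(2)+hi=7(38)=40
lo=1(3)+hi=7(38)=41
lo=2(10)+hi=7(38)=48
lo=3(14)+hi=7(38)=52
lo=4(26)+hi=7(38)=64

Yes: 26+38=64


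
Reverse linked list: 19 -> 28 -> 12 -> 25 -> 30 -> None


Step 1: curr=19, set curr.next=prev(None) | reversed so far: 19
Step 2: curr=28, set curr.next=prev(19) | reversed so far: 28 -> 19
Step 3: curr=12, set curr.next=prev(28) | reversed so far: 12 -> 28 -> 19
Step 4: curr=25, set curr.next=prev(12) | reversed so far: 25 -> 12 -> 28 -> 19
Step 5: curr=30, set curr.next=prev(25) | reversed so far: 30 -> 25 -> 12 -> 28 -> 19

30 -> 25 -> 12 -> 28 -> 19 -> None


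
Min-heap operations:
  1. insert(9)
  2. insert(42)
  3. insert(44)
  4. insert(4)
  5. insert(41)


insert(9) -> [9]
insert(42) -> [9, 42]
insert(44) -> [9, 42, 44]
insert(4) -> [4, 9, 44, 42]
insert(41) -> [4, 9, 44, 42, 41]

Final heap: [4, 9, 44, 42, 41]


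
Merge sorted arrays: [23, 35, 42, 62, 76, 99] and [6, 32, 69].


Take 6 from B
Take 23 from A
Take 32 from B
Take 35 from A
Take 42 from A
Take 62 from A
Take 69 from B

Merged: [6, 23, 32, 35, 42, 62, 69, 76, 99]


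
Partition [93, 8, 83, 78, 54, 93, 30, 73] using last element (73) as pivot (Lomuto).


Pivot: 73
  8 <= 73: swap -> [8, 93, 83, 78, 54, 93, 30, 73]
  54 <= 73: swap -> [8, 54, 83, 78, 93, 93, 30, 73]
  30 <= 73: swap -> [8, 54, 30, 78, 93, 93, 83, 73]
Place pivot at 3: [8, 54, 30, 73, 93, 93, 83, 78]

Partitioned: [8, 54, 30, 73, 93, 93, 83, 78]


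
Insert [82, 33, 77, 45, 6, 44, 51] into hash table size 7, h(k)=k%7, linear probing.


Insert 82: h=5 -> slot 5
Insert 33: h=5, 1 probes -> slot 6
Insert 77: h=0 -> slot 0
Insert 45: h=3 -> slot 3
Insert 6: h=6, 2 probes -> slot 1
Insert 44: h=2 -> slot 2
Insert 51: h=2, 2 probes -> slot 4

Table: [77, 6, 44, 45, 51, 82, 33]


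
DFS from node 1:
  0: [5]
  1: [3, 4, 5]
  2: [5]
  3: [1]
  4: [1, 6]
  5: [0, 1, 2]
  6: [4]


Visit 1, push [5, 4, 3]
Visit 3, push []
Visit 4, push [6]
Visit 6, push []
Visit 5, push [2, 0]
Visit 0, push []
Visit 2, push []

DFS order: [1, 3, 4, 6, 5, 0, 2]


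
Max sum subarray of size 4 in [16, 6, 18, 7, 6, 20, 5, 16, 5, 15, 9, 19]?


[0:4]: 47
[1:5]: 37
[2:6]: 51
[3:7]: 38
[4:8]: 47
[5:9]: 46
[6:10]: 41
[7:11]: 45
[8:12]: 48

Max: 51 at [2:6]


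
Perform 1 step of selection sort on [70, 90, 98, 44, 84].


Initial: [70, 90, 98, 44, 84]
Step 1: min=44 at 3
  Swap: [44, 90, 98, 70, 84]

After 1 step: [44, 90, 98, 70, 84]


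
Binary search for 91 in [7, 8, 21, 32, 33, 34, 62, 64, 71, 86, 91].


Step 1: lo=0, hi=10, mid=5, val=34
Step 2: lo=6, hi=10, mid=8, val=71
Step 3: lo=9, hi=10, mid=9, val=86
Step 4: lo=10, hi=10, mid=10, val=91

Found at index 10


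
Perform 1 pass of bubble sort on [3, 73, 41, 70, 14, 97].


Initial: [3, 73, 41, 70, 14, 97]
Pass 1: [3, 41, 70, 14, 73, 97] (3 swaps)

After 1 pass: [3, 41, 70, 14, 73, 97]


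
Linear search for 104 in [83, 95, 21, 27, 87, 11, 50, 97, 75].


i=0: 83!=104
i=1: 95!=104
i=2: 21!=104
i=3: 27!=104
i=4: 87!=104
i=5: 11!=104
i=6: 50!=104
i=7: 97!=104
i=8: 75!=104

Not found, 9 comps


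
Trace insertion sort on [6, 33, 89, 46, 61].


Initial: [6, 33, 89, 46, 61]
Insert 33: [6, 33, 89, 46, 61]
Insert 89: [6, 33, 89, 46, 61]
Insert 46: [6, 33, 46, 89, 61]
Insert 61: [6, 33, 46, 61, 89]

Sorted: [6, 33, 46, 61, 89]


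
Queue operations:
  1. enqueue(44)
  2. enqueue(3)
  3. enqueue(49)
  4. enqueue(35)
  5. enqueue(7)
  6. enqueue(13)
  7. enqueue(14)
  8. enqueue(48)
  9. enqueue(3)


enqueue(44) -> [44]
enqueue(3) -> [44, 3]
enqueue(49) -> [44, 3, 49]
enqueue(35) -> [44, 3, 49, 35]
enqueue(7) -> [44, 3, 49, 35, 7]
enqueue(13) -> [44, 3, 49, 35, 7, 13]
enqueue(14) -> [44, 3, 49, 35, 7, 13, 14]
enqueue(48) -> [44, 3, 49, 35, 7, 13, 14, 48]
enqueue(3) -> [44, 3, 49, 35, 7, 13, 14, 48, 3]

Final queue: [44, 3, 49, 35, 7, 13, 14, 48, 3]


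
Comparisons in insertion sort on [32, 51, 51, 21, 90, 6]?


Algorithm: insertion sort
Input: [32, 51, 51, 21, 90, 6]
Sorted: [6, 21, 32, 51, 51, 90]

11


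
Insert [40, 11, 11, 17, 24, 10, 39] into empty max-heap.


Insert 40: [40]
Insert 11: [40, 11]
Insert 11: [40, 11, 11]
Insert 17: [40, 17, 11, 11]
Insert 24: [40, 24, 11, 11, 17]
Insert 10: [40, 24, 11, 11, 17, 10]
Insert 39: [40, 24, 39, 11, 17, 10, 11]

Final heap: [40, 24, 39, 11, 17, 10, 11]


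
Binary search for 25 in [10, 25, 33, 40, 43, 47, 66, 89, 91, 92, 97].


Step 1: lo=0, hi=10, mid=5, val=47
Step 2: lo=0, hi=4, mid=2, val=33
Step 3: lo=0, hi=1, mid=0, val=10
Step 4: lo=1, hi=1, mid=1, val=25

Found at index 1


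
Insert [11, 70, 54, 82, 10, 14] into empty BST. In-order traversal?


Insert 11: root
Insert 70: R from 11
Insert 54: R from 11 -> L from 70
Insert 82: R from 11 -> R from 70
Insert 10: L from 11
Insert 14: R from 11 -> L from 70 -> L from 54

In-order: [10, 11, 14, 54, 70, 82]


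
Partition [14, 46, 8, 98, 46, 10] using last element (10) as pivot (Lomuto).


Pivot: 10
  8 <= 10: swap -> [8, 46, 14, 98, 46, 10]
Place pivot at 1: [8, 10, 14, 98, 46, 46]

Partitioned: [8, 10, 14, 98, 46, 46]


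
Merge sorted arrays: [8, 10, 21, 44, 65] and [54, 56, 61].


Take 8 from A
Take 10 from A
Take 21 from A
Take 44 from A
Take 54 from B
Take 56 from B
Take 61 from B

Merged: [8, 10, 21, 44, 54, 56, 61, 65]


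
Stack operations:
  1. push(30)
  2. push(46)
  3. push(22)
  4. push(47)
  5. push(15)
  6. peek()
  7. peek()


push(30) -> [30]
push(46) -> [30, 46]
push(22) -> [30, 46, 22]
push(47) -> [30, 46, 22, 47]
push(15) -> [30, 46, 22, 47, 15]
peek()->15
peek()->15

Final stack: [30, 46, 22, 47, 15]


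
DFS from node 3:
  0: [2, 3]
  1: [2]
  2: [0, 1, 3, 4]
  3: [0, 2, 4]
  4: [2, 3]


Visit 3, push [4, 2, 0]
Visit 0, push [2]
Visit 2, push [4, 1]
Visit 1, push []
Visit 4, push []

DFS order: [3, 0, 2, 1, 4]


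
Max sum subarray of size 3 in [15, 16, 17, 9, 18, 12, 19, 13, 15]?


[0:3]: 48
[1:4]: 42
[2:5]: 44
[3:6]: 39
[4:7]: 49
[5:8]: 44
[6:9]: 47

Max: 49 at [4:7]


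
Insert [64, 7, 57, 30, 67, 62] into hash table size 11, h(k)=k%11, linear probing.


Insert 64: h=9 -> slot 9
Insert 7: h=7 -> slot 7
Insert 57: h=2 -> slot 2
Insert 30: h=8 -> slot 8
Insert 67: h=1 -> slot 1
Insert 62: h=7, 3 probes -> slot 10

Table: [None, 67, 57, None, None, None, None, 7, 30, 64, 62]


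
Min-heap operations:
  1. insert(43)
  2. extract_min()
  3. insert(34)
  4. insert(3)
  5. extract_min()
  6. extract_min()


insert(43) -> [43]
extract_min()->43, []
insert(34) -> [34]
insert(3) -> [3, 34]
extract_min()->3, [34]
extract_min()->34, []

Final heap: []


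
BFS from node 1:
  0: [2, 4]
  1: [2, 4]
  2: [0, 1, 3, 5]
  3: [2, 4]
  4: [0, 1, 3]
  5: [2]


Visit 1, enqueue [2, 4]
Visit 2, enqueue [0, 3, 5]
Visit 4, enqueue []
Visit 0, enqueue []
Visit 3, enqueue []
Visit 5, enqueue []

BFS order: [1, 2, 4, 0, 3, 5]


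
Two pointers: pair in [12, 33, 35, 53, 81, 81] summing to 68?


lo=0(12)+hi=5(81)=93
lo=0(12)+hi=4(81)=93
lo=0(12)+hi=3(53)=65
lo=1(33)+hi=3(53)=86
lo=1(33)+hi=2(35)=68

Yes: 33+35=68


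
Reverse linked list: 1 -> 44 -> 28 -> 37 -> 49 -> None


Step 1: curr=1, set curr.next=prev(None) | reversed so far: 1
Step 2: curr=44, set curr.next=prev(1) | reversed so far: 44 -> 1
Step 3: curr=28, set curr.next=prev(44) | reversed so far: 28 -> 44 -> 1
Step 4: curr=37, set curr.next=prev(28) | reversed so far: 37 -> 28 -> 44 -> 1
Step 5: curr=49, set curr.next=prev(37) | reversed so far: 49 -> 37 -> 28 -> 44 -> 1

49 -> 37 -> 28 -> 44 -> 1 -> None


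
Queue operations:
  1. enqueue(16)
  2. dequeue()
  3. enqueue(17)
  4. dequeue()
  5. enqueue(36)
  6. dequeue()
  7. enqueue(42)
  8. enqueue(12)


enqueue(16) -> [16]
dequeue()->16, []
enqueue(17) -> [17]
dequeue()->17, []
enqueue(36) -> [36]
dequeue()->36, []
enqueue(42) -> [42]
enqueue(12) -> [42, 12]

Final queue: [42, 12]


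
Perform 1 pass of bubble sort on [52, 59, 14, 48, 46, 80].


Initial: [52, 59, 14, 48, 46, 80]
Pass 1: [52, 14, 48, 46, 59, 80] (3 swaps)

After 1 pass: [52, 14, 48, 46, 59, 80]


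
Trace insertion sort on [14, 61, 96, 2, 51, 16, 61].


Initial: [14, 61, 96, 2, 51, 16, 61]
Insert 61: [14, 61, 96, 2, 51, 16, 61]
Insert 96: [14, 61, 96, 2, 51, 16, 61]
Insert 2: [2, 14, 61, 96, 51, 16, 61]
Insert 51: [2, 14, 51, 61, 96, 16, 61]
Insert 16: [2, 14, 16, 51, 61, 96, 61]
Insert 61: [2, 14, 16, 51, 61, 61, 96]

Sorted: [2, 14, 16, 51, 61, 61, 96]


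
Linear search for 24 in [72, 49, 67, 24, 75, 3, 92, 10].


i=0: 72!=24
i=1: 49!=24
i=2: 67!=24
i=3: 24==24 found!

Found at 3, 4 comps


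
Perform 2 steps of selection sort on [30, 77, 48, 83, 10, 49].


Initial: [30, 77, 48, 83, 10, 49]
Step 1: min=10 at 4
  Swap: [10, 77, 48, 83, 30, 49]
Step 2: min=30 at 4
  Swap: [10, 30, 48, 83, 77, 49]

After 2 steps: [10, 30, 48, 83, 77, 49]


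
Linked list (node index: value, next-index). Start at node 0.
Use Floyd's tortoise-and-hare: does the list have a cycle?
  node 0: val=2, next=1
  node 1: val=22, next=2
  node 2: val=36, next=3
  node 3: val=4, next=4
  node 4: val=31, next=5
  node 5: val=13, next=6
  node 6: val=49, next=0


Floyd's tortoise (slow, +1) and hare (fast, +2):
  init: slow=0, fast=0
  step 1: slow=1, fast=2
  step 2: slow=2, fast=4
  step 3: slow=3, fast=6
  step 4: slow=4, fast=1
  step 5: slow=5, fast=3
  step 6: slow=6, fast=5
  step 7: slow=0, fast=0
  slow == fast at node 0: cycle detected

Cycle: yes


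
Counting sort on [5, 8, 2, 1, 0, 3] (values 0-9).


Input: [5, 8, 2, 1, 0, 3]
Counts: [1, 1, 1, 1, 0, 1, 0, 0, 1, 0]

Sorted: [0, 1, 2, 3, 5, 8]


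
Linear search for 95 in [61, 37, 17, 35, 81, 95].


i=0: 61!=95
i=1: 37!=95
i=2: 17!=95
i=3: 35!=95
i=4: 81!=95
i=5: 95==95 found!

Found at 5, 6 comps


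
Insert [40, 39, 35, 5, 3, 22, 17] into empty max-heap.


Insert 40: [40]
Insert 39: [40, 39]
Insert 35: [40, 39, 35]
Insert 5: [40, 39, 35, 5]
Insert 3: [40, 39, 35, 5, 3]
Insert 22: [40, 39, 35, 5, 3, 22]
Insert 17: [40, 39, 35, 5, 3, 22, 17]

Final heap: [40, 39, 35, 5, 3, 22, 17]


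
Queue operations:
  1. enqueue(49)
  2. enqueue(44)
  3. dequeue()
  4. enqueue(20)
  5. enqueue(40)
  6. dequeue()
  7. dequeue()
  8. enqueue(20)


enqueue(49) -> [49]
enqueue(44) -> [49, 44]
dequeue()->49, [44]
enqueue(20) -> [44, 20]
enqueue(40) -> [44, 20, 40]
dequeue()->44, [20, 40]
dequeue()->20, [40]
enqueue(20) -> [40, 20]

Final queue: [40, 20]


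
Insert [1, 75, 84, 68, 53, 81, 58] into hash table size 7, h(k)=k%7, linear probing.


Insert 1: h=1 -> slot 1
Insert 75: h=5 -> slot 5
Insert 84: h=0 -> slot 0
Insert 68: h=5, 1 probes -> slot 6
Insert 53: h=4 -> slot 4
Insert 81: h=4, 5 probes -> slot 2
Insert 58: h=2, 1 probes -> slot 3

Table: [84, 1, 81, 58, 53, 75, 68]


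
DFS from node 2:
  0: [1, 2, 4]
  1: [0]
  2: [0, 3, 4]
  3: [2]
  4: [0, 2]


Visit 2, push [4, 3, 0]
Visit 0, push [4, 1]
Visit 1, push []
Visit 4, push []
Visit 3, push []

DFS order: [2, 0, 1, 4, 3]


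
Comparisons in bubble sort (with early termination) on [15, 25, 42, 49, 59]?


Algorithm: bubble sort (with early termination)
Input: [15, 25, 42, 49, 59]
Sorted: [15, 25, 42, 49, 59]

4


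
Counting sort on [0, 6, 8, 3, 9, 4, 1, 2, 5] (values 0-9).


Input: [0, 6, 8, 3, 9, 4, 1, 2, 5]
Counts: [1, 1, 1, 1, 1, 1, 1, 0, 1, 1]

Sorted: [0, 1, 2, 3, 4, 5, 6, 8, 9]


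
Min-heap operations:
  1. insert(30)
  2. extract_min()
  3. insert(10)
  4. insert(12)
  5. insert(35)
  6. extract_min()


insert(30) -> [30]
extract_min()->30, []
insert(10) -> [10]
insert(12) -> [10, 12]
insert(35) -> [10, 12, 35]
extract_min()->10, [12, 35]

Final heap: [12, 35]


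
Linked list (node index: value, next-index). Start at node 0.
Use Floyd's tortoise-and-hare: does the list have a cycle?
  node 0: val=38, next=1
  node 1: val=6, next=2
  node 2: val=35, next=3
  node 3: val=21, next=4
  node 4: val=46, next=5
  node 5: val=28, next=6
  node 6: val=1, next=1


Floyd's tortoise (slow, +1) and hare (fast, +2):
  init: slow=0, fast=0
  step 1: slow=1, fast=2
  step 2: slow=2, fast=4
  step 3: slow=3, fast=6
  step 4: slow=4, fast=2
  step 5: slow=5, fast=4
  step 6: slow=6, fast=6
  slow == fast at node 6: cycle detected

Cycle: yes


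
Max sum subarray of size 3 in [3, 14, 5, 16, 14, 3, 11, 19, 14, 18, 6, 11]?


[0:3]: 22
[1:4]: 35
[2:5]: 35
[3:6]: 33
[4:7]: 28
[5:8]: 33
[6:9]: 44
[7:10]: 51
[8:11]: 38
[9:12]: 35

Max: 51 at [7:10]


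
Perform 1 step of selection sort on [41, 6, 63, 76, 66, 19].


Initial: [41, 6, 63, 76, 66, 19]
Step 1: min=6 at 1
  Swap: [6, 41, 63, 76, 66, 19]

After 1 step: [6, 41, 63, 76, 66, 19]


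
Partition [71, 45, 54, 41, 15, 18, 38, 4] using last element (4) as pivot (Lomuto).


Pivot: 4
Place pivot at 0: [4, 45, 54, 41, 15, 18, 38, 71]

Partitioned: [4, 45, 54, 41, 15, 18, 38, 71]


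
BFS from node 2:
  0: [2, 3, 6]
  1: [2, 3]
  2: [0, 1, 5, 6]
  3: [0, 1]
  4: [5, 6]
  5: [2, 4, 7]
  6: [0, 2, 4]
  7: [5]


Visit 2, enqueue [0, 1, 5, 6]
Visit 0, enqueue [3]
Visit 1, enqueue []
Visit 5, enqueue [4, 7]
Visit 6, enqueue []
Visit 3, enqueue []
Visit 4, enqueue []
Visit 7, enqueue []

BFS order: [2, 0, 1, 5, 6, 3, 4, 7]


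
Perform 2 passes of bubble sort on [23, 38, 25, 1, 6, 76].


Initial: [23, 38, 25, 1, 6, 76]
Pass 1: [23, 25, 1, 6, 38, 76] (3 swaps)
Pass 2: [23, 1, 6, 25, 38, 76] (2 swaps)

After 2 passes: [23, 1, 6, 25, 38, 76]


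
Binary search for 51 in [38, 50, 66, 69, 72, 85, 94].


Step 1: lo=0, hi=6, mid=3, val=69
Step 2: lo=0, hi=2, mid=1, val=50
Step 3: lo=2, hi=2, mid=2, val=66

Not found


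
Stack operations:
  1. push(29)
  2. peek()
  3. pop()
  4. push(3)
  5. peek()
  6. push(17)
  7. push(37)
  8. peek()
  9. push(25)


push(29) -> [29]
peek()->29
pop()->29, []
push(3) -> [3]
peek()->3
push(17) -> [3, 17]
push(37) -> [3, 17, 37]
peek()->37
push(25) -> [3, 17, 37, 25]

Final stack: [3, 17, 37, 25]


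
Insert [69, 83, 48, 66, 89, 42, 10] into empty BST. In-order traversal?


Insert 69: root
Insert 83: R from 69
Insert 48: L from 69
Insert 66: L from 69 -> R from 48
Insert 89: R from 69 -> R from 83
Insert 42: L from 69 -> L from 48
Insert 10: L from 69 -> L from 48 -> L from 42

In-order: [10, 42, 48, 66, 69, 83, 89]


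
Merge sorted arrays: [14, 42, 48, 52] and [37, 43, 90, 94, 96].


Take 14 from A
Take 37 from B
Take 42 from A
Take 43 from B
Take 48 from A
Take 52 from A

Merged: [14, 37, 42, 43, 48, 52, 90, 94, 96]


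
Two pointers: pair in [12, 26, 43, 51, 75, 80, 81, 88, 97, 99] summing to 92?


lo=0(12)+hi=9(99)=111
lo=0(12)+hi=8(97)=109
lo=0(12)+hi=7(88)=100
lo=0(12)+hi=6(81)=93
lo=0(12)+hi=5(80)=92

Yes: 12+80=92


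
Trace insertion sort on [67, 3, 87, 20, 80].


Initial: [67, 3, 87, 20, 80]
Insert 3: [3, 67, 87, 20, 80]
Insert 87: [3, 67, 87, 20, 80]
Insert 20: [3, 20, 67, 87, 80]
Insert 80: [3, 20, 67, 80, 87]

Sorted: [3, 20, 67, 80, 87]


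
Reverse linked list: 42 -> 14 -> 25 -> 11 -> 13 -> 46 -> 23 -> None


Step 1: curr=42, set curr.next=prev(None) | reversed so far: 42
Step 2: curr=14, set curr.next=prev(42) | reversed so far: 14 -> 42
Step 3: curr=25, set curr.next=prev(14) | reversed so far: 25 -> 14 -> 42
Step 4: curr=11, set curr.next=prev(25) | reversed so far: 11 -> 25 -> 14 -> 42
Step 5: curr=13, set curr.next=prev(11) | reversed so far: 13 -> 11 -> 25 -> 14 -> 42
Step 6: curr=46, set curr.next=prev(13) | reversed so far: 46 -> 13 -> 11 -> 25 -> 14 -> 42
Step 7: curr=23, set curr.next=prev(46) | reversed so far: 23 -> 46 -> 13 -> 11 -> 25 -> 14 -> 42

23 -> 46 -> 13 -> 11 -> 25 -> 14 -> 42 -> None


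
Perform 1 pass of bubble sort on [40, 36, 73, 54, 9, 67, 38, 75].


Initial: [40, 36, 73, 54, 9, 67, 38, 75]
Pass 1: [36, 40, 54, 9, 67, 38, 73, 75] (5 swaps)

After 1 pass: [36, 40, 54, 9, 67, 38, 73, 75]


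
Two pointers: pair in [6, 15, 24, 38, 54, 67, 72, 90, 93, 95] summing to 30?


lo=0(6)+hi=9(95)=101
lo=0(6)+hi=8(93)=99
lo=0(6)+hi=7(90)=96
lo=0(6)+hi=6(72)=78
lo=0(6)+hi=5(67)=73
lo=0(6)+hi=4(54)=60
lo=0(6)+hi=3(38)=44
lo=0(6)+hi=2(24)=30

Yes: 6+24=30


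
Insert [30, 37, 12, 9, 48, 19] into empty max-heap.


Insert 30: [30]
Insert 37: [37, 30]
Insert 12: [37, 30, 12]
Insert 9: [37, 30, 12, 9]
Insert 48: [48, 37, 12, 9, 30]
Insert 19: [48, 37, 19, 9, 30, 12]

Final heap: [48, 37, 19, 9, 30, 12]


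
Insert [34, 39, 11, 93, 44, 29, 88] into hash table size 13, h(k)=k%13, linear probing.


Insert 34: h=8 -> slot 8
Insert 39: h=0 -> slot 0
Insert 11: h=11 -> slot 11
Insert 93: h=2 -> slot 2
Insert 44: h=5 -> slot 5
Insert 29: h=3 -> slot 3
Insert 88: h=10 -> slot 10

Table: [39, None, 93, 29, None, 44, None, None, 34, None, 88, 11, None]


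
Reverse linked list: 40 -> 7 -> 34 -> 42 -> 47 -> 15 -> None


Step 1: curr=40, set curr.next=prev(None) | reversed so far: 40
Step 2: curr=7, set curr.next=prev(40) | reversed so far: 7 -> 40
Step 3: curr=34, set curr.next=prev(7) | reversed so far: 34 -> 7 -> 40
Step 4: curr=42, set curr.next=prev(34) | reversed so far: 42 -> 34 -> 7 -> 40
Step 5: curr=47, set curr.next=prev(42) | reversed so far: 47 -> 42 -> 34 -> 7 -> 40
Step 6: curr=15, set curr.next=prev(47) | reversed so far: 15 -> 47 -> 42 -> 34 -> 7 -> 40

15 -> 47 -> 42 -> 34 -> 7 -> 40 -> None


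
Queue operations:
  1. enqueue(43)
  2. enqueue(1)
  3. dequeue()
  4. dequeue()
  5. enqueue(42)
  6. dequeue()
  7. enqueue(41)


enqueue(43) -> [43]
enqueue(1) -> [43, 1]
dequeue()->43, [1]
dequeue()->1, []
enqueue(42) -> [42]
dequeue()->42, []
enqueue(41) -> [41]

Final queue: [41]


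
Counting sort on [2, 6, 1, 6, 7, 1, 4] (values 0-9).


Input: [2, 6, 1, 6, 7, 1, 4]
Counts: [0, 2, 1, 0, 1, 0, 2, 1, 0, 0]

Sorted: [1, 1, 2, 4, 6, 6, 7]


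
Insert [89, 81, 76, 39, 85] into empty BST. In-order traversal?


Insert 89: root
Insert 81: L from 89
Insert 76: L from 89 -> L from 81
Insert 39: L from 89 -> L from 81 -> L from 76
Insert 85: L from 89 -> R from 81

In-order: [39, 76, 81, 85, 89]


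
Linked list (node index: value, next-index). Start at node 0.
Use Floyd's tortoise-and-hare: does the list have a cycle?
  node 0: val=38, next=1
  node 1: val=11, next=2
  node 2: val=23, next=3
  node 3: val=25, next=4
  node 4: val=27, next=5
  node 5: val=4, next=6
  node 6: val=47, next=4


Floyd's tortoise (slow, +1) and hare (fast, +2):
  init: slow=0, fast=0
  step 1: slow=1, fast=2
  step 2: slow=2, fast=4
  step 3: slow=3, fast=6
  step 4: slow=4, fast=5
  step 5: slow=5, fast=4
  step 6: slow=6, fast=6
  slow == fast at node 6: cycle detected

Cycle: yes


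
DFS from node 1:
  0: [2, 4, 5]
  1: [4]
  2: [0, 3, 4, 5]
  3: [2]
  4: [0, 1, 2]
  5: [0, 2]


Visit 1, push [4]
Visit 4, push [2, 0]
Visit 0, push [5, 2]
Visit 2, push [5, 3]
Visit 3, push []
Visit 5, push []

DFS order: [1, 4, 0, 2, 3, 5]


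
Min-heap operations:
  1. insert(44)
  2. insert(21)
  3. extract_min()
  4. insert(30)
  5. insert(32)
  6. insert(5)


insert(44) -> [44]
insert(21) -> [21, 44]
extract_min()->21, [44]
insert(30) -> [30, 44]
insert(32) -> [30, 44, 32]
insert(5) -> [5, 30, 32, 44]

Final heap: [5, 30, 32, 44]


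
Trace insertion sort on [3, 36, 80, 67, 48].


Initial: [3, 36, 80, 67, 48]
Insert 36: [3, 36, 80, 67, 48]
Insert 80: [3, 36, 80, 67, 48]
Insert 67: [3, 36, 67, 80, 48]
Insert 48: [3, 36, 48, 67, 80]

Sorted: [3, 36, 48, 67, 80]


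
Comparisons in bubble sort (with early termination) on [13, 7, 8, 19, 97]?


Algorithm: bubble sort (with early termination)
Input: [13, 7, 8, 19, 97]
Sorted: [7, 8, 13, 19, 97]

7


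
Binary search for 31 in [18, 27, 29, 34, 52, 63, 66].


Step 1: lo=0, hi=6, mid=3, val=34
Step 2: lo=0, hi=2, mid=1, val=27
Step 3: lo=2, hi=2, mid=2, val=29

Not found


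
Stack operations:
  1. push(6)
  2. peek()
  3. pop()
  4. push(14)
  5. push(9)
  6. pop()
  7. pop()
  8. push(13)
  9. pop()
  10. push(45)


push(6) -> [6]
peek()->6
pop()->6, []
push(14) -> [14]
push(9) -> [14, 9]
pop()->9, [14]
pop()->14, []
push(13) -> [13]
pop()->13, []
push(45) -> [45]

Final stack: [45]


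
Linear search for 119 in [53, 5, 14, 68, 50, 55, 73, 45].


i=0: 53!=119
i=1: 5!=119
i=2: 14!=119
i=3: 68!=119
i=4: 50!=119
i=5: 55!=119
i=6: 73!=119
i=7: 45!=119

Not found, 8 comps


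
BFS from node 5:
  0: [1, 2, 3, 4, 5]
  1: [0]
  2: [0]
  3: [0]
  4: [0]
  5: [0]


Visit 5, enqueue [0]
Visit 0, enqueue [1, 2, 3, 4]
Visit 1, enqueue []
Visit 2, enqueue []
Visit 3, enqueue []
Visit 4, enqueue []

BFS order: [5, 0, 1, 2, 3, 4]


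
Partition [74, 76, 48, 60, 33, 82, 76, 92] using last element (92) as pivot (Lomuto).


Pivot: 92
  74 <= 92: advance i (no swap)
  76 <= 92: advance i (no swap)
  48 <= 92: advance i (no swap)
  60 <= 92: advance i (no swap)
  33 <= 92: advance i (no swap)
  82 <= 92: advance i (no swap)
  76 <= 92: advance i (no swap)
Place pivot at 7: [74, 76, 48, 60, 33, 82, 76, 92]

Partitioned: [74, 76, 48, 60, 33, 82, 76, 92]


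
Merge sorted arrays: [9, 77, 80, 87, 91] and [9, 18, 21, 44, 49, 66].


Take 9 from A
Take 9 from B
Take 18 from B
Take 21 from B
Take 44 from B
Take 49 from B
Take 66 from B

Merged: [9, 9, 18, 21, 44, 49, 66, 77, 80, 87, 91]


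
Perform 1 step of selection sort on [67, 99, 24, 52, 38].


Initial: [67, 99, 24, 52, 38]
Step 1: min=24 at 2
  Swap: [24, 99, 67, 52, 38]

After 1 step: [24, 99, 67, 52, 38]


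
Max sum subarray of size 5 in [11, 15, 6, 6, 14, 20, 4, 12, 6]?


[0:5]: 52
[1:6]: 61
[2:7]: 50
[3:8]: 56
[4:9]: 56

Max: 61 at [1:6]


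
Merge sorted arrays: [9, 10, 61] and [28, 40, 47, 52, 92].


Take 9 from A
Take 10 from A
Take 28 from B
Take 40 from B
Take 47 from B
Take 52 from B
Take 61 from A

Merged: [9, 10, 28, 40, 47, 52, 61, 92]


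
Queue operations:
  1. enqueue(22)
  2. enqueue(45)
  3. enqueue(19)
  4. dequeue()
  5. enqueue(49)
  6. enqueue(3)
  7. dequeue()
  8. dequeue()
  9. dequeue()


enqueue(22) -> [22]
enqueue(45) -> [22, 45]
enqueue(19) -> [22, 45, 19]
dequeue()->22, [45, 19]
enqueue(49) -> [45, 19, 49]
enqueue(3) -> [45, 19, 49, 3]
dequeue()->45, [19, 49, 3]
dequeue()->19, [49, 3]
dequeue()->49, [3]

Final queue: [3]


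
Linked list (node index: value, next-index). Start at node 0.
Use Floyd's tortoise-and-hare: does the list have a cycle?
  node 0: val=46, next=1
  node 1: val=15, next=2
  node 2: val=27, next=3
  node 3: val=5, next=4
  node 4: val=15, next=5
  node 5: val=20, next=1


Floyd's tortoise (slow, +1) and hare (fast, +2):
  init: slow=0, fast=0
  step 1: slow=1, fast=2
  step 2: slow=2, fast=4
  step 3: slow=3, fast=1
  step 4: slow=4, fast=3
  step 5: slow=5, fast=5
  slow == fast at node 5: cycle detected

Cycle: yes


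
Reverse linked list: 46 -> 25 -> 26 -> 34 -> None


Step 1: curr=46, set curr.next=prev(None) | reversed so far: 46
Step 2: curr=25, set curr.next=prev(46) | reversed so far: 25 -> 46
Step 3: curr=26, set curr.next=prev(25) | reversed so far: 26 -> 25 -> 46
Step 4: curr=34, set curr.next=prev(26) | reversed so far: 34 -> 26 -> 25 -> 46

34 -> 26 -> 25 -> 46 -> None


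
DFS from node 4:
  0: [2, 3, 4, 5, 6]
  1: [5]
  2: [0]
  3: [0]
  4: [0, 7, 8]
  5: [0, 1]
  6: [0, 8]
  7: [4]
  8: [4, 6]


Visit 4, push [8, 7, 0]
Visit 0, push [6, 5, 3, 2]
Visit 2, push []
Visit 3, push []
Visit 5, push [1]
Visit 1, push []
Visit 6, push [8]
Visit 8, push []
Visit 7, push []

DFS order: [4, 0, 2, 3, 5, 1, 6, 8, 7]


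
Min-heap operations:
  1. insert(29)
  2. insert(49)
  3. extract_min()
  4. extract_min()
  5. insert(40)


insert(29) -> [29]
insert(49) -> [29, 49]
extract_min()->29, [49]
extract_min()->49, []
insert(40) -> [40]

Final heap: [40]


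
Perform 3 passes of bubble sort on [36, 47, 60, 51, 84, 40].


Initial: [36, 47, 60, 51, 84, 40]
Pass 1: [36, 47, 51, 60, 40, 84] (2 swaps)
Pass 2: [36, 47, 51, 40, 60, 84] (1 swaps)
Pass 3: [36, 47, 40, 51, 60, 84] (1 swaps)

After 3 passes: [36, 47, 40, 51, 60, 84]


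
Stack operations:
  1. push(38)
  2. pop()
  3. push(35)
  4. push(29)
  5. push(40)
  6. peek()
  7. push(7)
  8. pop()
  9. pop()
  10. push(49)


push(38) -> [38]
pop()->38, []
push(35) -> [35]
push(29) -> [35, 29]
push(40) -> [35, 29, 40]
peek()->40
push(7) -> [35, 29, 40, 7]
pop()->7, [35, 29, 40]
pop()->40, [35, 29]
push(49) -> [35, 29, 49]

Final stack: [35, 29, 49]


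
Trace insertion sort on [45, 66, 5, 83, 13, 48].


Initial: [45, 66, 5, 83, 13, 48]
Insert 66: [45, 66, 5, 83, 13, 48]
Insert 5: [5, 45, 66, 83, 13, 48]
Insert 83: [5, 45, 66, 83, 13, 48]
Insert 13: [5, 13, 45, 66, 83, 48]
Insert 48: [5, 13, 45, 48, 66, 83]

Sorted: [5, 13, 45, 48, 66, 83]


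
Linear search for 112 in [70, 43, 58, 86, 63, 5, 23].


i=0: 70!=112
i=1: 43!=112
i=2: 58!=112
i=3: 86!=112
i=4: 63!=112
i=5: 5!=112
i=6: 23!=112

Not found, 7 comps


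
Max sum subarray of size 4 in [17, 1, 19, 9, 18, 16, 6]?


[0:4]: 46
[1:5]: 47
[2:6]: 62
[3:7]: 49

Max: 62 at [2:6]


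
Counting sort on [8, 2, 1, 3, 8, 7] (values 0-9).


Input: [8, 2, 1, 3, 8, 7]
Counts: [0, 1, 1, 1, 0, 0, 0, 1, 2, 0]

Sorted: [1, 2, 3, 7, 8, 8]


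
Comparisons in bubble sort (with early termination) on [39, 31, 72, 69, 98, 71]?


Algorithm: bubble sort (with early termination)
Input: [39, 31, 72, 69, 98, 71]
Sorted: [31, 39, 69, 71, 72, 98]

12


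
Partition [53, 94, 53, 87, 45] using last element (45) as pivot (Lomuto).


Pivot: 45
Place pivot at 0: [45, 94, 53, 87, 53]

Partitioned: [45, 94, 53, 87, 53]


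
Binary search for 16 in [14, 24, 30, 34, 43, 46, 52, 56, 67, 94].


Step 1: lo=0, hi=9, mid=4, val=43
Step 2: lo=0, hi=3, mid=1, val=24
Step 3: lo=0, hi=0, mid=0, val=14

Not found


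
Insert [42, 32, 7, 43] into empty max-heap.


Insert 42: [42]
Insert 32: [42, 32]
Insert 7: [42, 32, 7]
Insert 43: [43, 42, 7, 32]

Final heap: [43, 42, 7, 32]


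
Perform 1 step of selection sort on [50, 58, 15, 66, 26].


Initial: [50, 58, 15, 66, 26]
Step 1: min=15 at 2
  Swap: [15, 58, 50, 66, 26]

After 1 step: [15, 58, 50, 66, 26]


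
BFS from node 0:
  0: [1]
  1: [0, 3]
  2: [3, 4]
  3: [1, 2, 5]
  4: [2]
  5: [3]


Visit 0, enqueue [1]
Visit 1, enqueue [3]
Visit 3, enqueue [2, 5]
Visit 2, enqueue [4]
Visit 5, enqueue []
Visit 4, enqueue []

BFS order: [0, 1, 3, 2, 5, 4]


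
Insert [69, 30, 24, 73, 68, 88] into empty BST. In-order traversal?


Insert 69: root
Insert 30: L from 69
Insert 24: L from 69 -> L from 30
Insert 73: R from 69
Insert 68: L from 69 -> R from 30
Insert 88: R from 69 -> R from 73

In-order: [24, 30, 68, 69, 73, 88]


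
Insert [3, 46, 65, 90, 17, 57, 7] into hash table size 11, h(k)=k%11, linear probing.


Insert 3: h=3 -> slot 3
Insert 46: h=2 -> slot 2
Insert 65: h=10 -> slot 10
Insert 90: h=2, 2 probes -> slot 4
Insert 17: h=6 -> slot 6
Insert 57: h=2, 3 probes -> slot 5
Insert 7: h=7 -> slot 7

Table: [None, None, 46, 3, 90, 57, 17, 7, None, None, 65]


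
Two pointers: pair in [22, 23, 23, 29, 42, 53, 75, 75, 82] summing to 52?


lo=0(22)+hi=8(82)=104
lo=0(22)+hi=7(75)=97
lo=0(22)+hi=6(75)=97
lo=0(22)+hi=5(53)=75
lo=0(22)+hi=4(42)=64
lo=0(22)+hi=3(29)=51
lo=1(23)+hi=3(29)=52

Yes: 23+29=52


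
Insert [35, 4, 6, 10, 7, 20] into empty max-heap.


Insert 35: [35]
Insert 4: [35, 4]
Insert 6: [35, 4, 6]
Insert 10: [35, 10, 6, 4]
Insert 7: [35, 10, 6, 4, 7]
Insert 20: [35, 10, 20, 4, 7, 6]

Final heap: [35, 10, 20, 4, 7, 6]


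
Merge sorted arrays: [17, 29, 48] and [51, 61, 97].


Take 17 from A
Take 29 from A
Take 48 from A

Merged: [17, 29, 48, 51, 61, 97]


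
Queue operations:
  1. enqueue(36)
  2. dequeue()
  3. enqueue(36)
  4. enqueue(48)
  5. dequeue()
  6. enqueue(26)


enqueue(36) -> [36]
dequeue()->36, []
enqueue(36) -> [36]
enqueue(48) -> [36, 48]
dequeue()->36, [48]
enqueue(26) -> [48, 26]

Final queue: [48, 26]


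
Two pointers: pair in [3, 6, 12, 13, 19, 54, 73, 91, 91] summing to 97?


lo=0(3)+hi=8(91)=94
lo=1(6)+hi=8(91)=97

Yes: 6+91=97


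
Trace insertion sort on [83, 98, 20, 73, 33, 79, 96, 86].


Initial: [83, 98, 20, 73, 33, 79, 96, 86]
Insert 98: [83, 98, 20, 73, 33, 79, 96, 86]
Insert 20: [20, 83, 98, 73, 33, 79, 96, 86]
Insert 73: [20, 73, 83, 98, 33, 79, 96, 86]
Insert 33: [20, 33, 73, 83, 98, 79, 96, 86]
Insert 79: [20, 33, 73, 79, 83, 98, 96, 86]
Insert 96: [20, 33, 73, 79, 83, 96, 98, 86]
Insert 86: [20, 33, 73, 79, 83, 86, 96, 98]

Sorted: [20, 33, 73, 79, 83, 86, 96, 98]


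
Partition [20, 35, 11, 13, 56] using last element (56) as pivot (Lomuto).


Pivot: 56
  20 <= 56: advance i (no swap)
  35 <= 56: advance i (no swap)
  11 <= 56: advance i (no swap)
  13 <= 56: advance i (no swap)
Place pivot at 4: [20, 35, 11, 13, 56]

Partitioned: [20, 35, 11, 13, 56]


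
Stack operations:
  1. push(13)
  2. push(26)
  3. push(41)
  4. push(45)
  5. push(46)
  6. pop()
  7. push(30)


push(13) -> [13]
push(26) -> [13, 26]
push(41) -> [13, 26, 41]
push(45) -> [13, 26, 41, 45]
push(46) -> [13, 26, 41, 45, 46]
pop()->46, [13, 26, 41, 45]
push(30) -> [13, 26, 41, 45, 30]

Final stack: [13, 26, 41, 45, 30]


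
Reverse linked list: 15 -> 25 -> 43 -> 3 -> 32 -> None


Step 1: curr=15, set curr.next=prev(None) | reversed so far: 15
Step 2: curr=25, set curr.next=prev(15) | reversed so far: 25 -> 15
Step 3: curr=43, set curr.next=prev(25) | reversed so far: 43 -> 25 -> 15
Step 4: curr=3, set curr.next=prev(43) | reversed so far: 3 -> 43 -> 25 -> 15
Step 5: curr=32, set curr.next=prev(3) | reversed so far: 32 -> 3 -> 43 -> 25 -> 15

32 -> 3 -> 43 -> 25 -> 15 -> None


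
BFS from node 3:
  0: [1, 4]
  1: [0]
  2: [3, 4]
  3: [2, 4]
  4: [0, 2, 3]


Visit 3, enqueue [2, 4]
Visit 2, enqueue []
Visit 4, enqueue [0]
Visit 0, enqueue [1]
Visit 1, enqueue []

BFS order: [3, 2, 4, 0, 1]


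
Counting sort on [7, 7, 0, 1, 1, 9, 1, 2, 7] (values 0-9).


Input: [7, 7, 0, 1, 1, 9, 1, 2, 7]
Counts: [1, 3, 1, 0, 0, 0, 0, 3, 0, 1]

Sorted: [0, 1, 1, 1, 2, 7, 7, 7, 9]


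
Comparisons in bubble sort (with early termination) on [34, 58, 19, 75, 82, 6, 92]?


Algorithm: bubble sort (with early termination)
Input: [34, 58, 19, 75, 82, 6, 92]
Sorted: [6, 19, 34, 58, 75, 82, 92]

21


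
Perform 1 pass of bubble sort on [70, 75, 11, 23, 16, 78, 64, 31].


Initial: [70, 75, 11, 23, 16, 78, 64, 31]
Pass 1: [70, 11, 23, 16, 75, 64, 31, 78] (5 swaps)

After 1 pass: [70, 11, 23, 16, 75, 64, 31, 78]


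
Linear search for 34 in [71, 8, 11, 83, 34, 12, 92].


i=0: 71!=34
i=1: 8!=34
i=2: 11!=34
i=3: 83!=34
i=4: 34==34 found!

Found at 4, 5 comps


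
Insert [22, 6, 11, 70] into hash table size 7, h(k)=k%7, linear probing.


Insert 22: h=1 -> slot 1
Insert 6: h=6 -> slot 6
Insert 11: h=4 -> slot 4
Insert 70: h=0 -> slot 0

Table: [70, 22, None, None, 11, None, 6]


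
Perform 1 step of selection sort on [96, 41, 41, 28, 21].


Initial: [96, 41, 41, 28, 21]
Step 1: min=21 at 4
  Swap: [21, 41, 41, 28, 96]

After 1 step: [21, 41, 41, 28, 96]


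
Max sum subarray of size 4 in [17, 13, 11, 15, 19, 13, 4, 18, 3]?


[0:4]: 56
[1:5]: 58
[2:6]: 58
[3:7]: 51
[4:8]: 54
[5:9]: 38

Max: 58 at [1:5]


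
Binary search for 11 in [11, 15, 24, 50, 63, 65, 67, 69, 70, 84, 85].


Step 1: lo=0, hi=10, mid=5, val=65
Step 2: lo=0, hi=4, mid=2, val=24
Step 3: lo=0, hi=1, mid=0, val=11

Found at index 0


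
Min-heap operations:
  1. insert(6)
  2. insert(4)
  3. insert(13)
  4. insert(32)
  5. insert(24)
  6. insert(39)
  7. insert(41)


insert(6) -> [6]
insert(4) -> [4, 6]
insert(13) -> [4, 6, 13]
insert(32) -> [4, 6, 13, 32]
insert(24) -> [4, 6, 13, 32, 24]
insert(39) -> [4, 6, 13, 32, 24, 39]
insert(41) -> [4, 6, 13, 32, 24, 39, 41]

Final heap: [4, 6, 13, 32, 24, 39, 41]


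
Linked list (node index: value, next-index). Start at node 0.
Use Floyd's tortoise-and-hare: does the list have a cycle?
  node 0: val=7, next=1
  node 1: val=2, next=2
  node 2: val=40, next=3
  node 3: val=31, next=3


Floyd's tortoise (slow, +1) and hare (fast, +2):
  init: slow=0, fast=0
  step 1: slow=1, fast=2
  step 2: slow=2, fast=3
  step 3: slow=3, fast=3
  slow == fast at node 3: cycle detected

Cycle: yes
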